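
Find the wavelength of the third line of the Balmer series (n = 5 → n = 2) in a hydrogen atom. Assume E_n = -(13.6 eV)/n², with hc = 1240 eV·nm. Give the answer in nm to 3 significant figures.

The Balmer series terminates on n_f = 2; the third line has n_i = 2+3 = 5.
ΔE = 13.60 × (1/2² − 1/5²) = 2.856 eV.
λ = 1240 / 2.856 = 434 nm.

434 nm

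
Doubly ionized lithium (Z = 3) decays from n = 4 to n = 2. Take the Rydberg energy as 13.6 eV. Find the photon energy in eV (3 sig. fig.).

The Bohr energies scale as Z², so for Z = 3: E_n = −122.4/n² eV.
E_4 = −122.4/16 = −7.650 eV and E_2 = −122.4/4 = −30.60 eV.
The photon energy is |E_4 − E_2| = 23.0 eV.

23.0 eV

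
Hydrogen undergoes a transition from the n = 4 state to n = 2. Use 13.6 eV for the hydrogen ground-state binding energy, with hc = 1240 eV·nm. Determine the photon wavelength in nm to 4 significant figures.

ΔE = 13.60 × (1/2² − 1/4²) = 13.60 × 0.1875 = 2.550 eV.
λ = hc/ΔE = 1240 / 2.550 = 486.3 nm.

486.3 nm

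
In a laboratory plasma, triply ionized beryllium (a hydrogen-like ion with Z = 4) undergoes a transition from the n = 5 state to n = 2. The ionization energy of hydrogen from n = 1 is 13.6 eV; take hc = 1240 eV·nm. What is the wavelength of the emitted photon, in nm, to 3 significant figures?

For Z = 4 the level energies scale as Z², so the effective Rydberg energy is 13.6 × 16 = 217.6 eV.
ΔE = 217.6 × (1/2² − 1/5²) = 217.6 × 0.2100 = 45.70 eV.
λ = hc/ΔE = 1240 / 45.70 = 27.1 nm.

27.1 nm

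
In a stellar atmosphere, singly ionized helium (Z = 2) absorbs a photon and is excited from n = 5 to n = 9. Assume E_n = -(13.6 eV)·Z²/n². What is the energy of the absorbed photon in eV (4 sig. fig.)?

1.504 eV

The Bohr energies scale as Z², so for Z = 2: E_n = −54.40/n² eV.
E_9 = −54.40/81 = −0.6716 eV and E_5 = −54.40/25 = −2.176 eV.
The photon energy is |E_9 − E_5| = 1.504 eV.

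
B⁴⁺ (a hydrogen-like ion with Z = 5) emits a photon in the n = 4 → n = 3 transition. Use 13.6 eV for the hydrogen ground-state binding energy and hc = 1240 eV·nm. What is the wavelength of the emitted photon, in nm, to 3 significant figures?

75.0 nm

For Z = 5 the level energies scale as Z², so the effective Rydberg energy is 13.6 × 25 = 340.0 eV.
ΔE = 340.0 × (1/3² − 1/4²) = 340.0 × 0.04861 = 16.53 eV.
λ = hc/ΔE = 1240 / 16.53 = 75.0 nm.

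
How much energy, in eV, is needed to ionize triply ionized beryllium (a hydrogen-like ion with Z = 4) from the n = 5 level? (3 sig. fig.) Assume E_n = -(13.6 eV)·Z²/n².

8.70 eV

E_n = −13.6 Z²/n² = −217.6/n² eV for Z = 4.
E_5 = −217.6/25 = −8.70 eV, so ionization (to E = 0) requires 8.70 eV.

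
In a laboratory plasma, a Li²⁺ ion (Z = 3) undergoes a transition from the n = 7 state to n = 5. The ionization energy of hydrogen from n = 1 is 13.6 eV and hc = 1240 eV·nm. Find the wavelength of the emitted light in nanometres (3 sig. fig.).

For Z = 3 the level energies scale as Z², so the effective Rydberg energy is 13.6 × 9 = 122.4 eV.
ΔE = 122.4 × (1/5² − 1/7²) = 122.4 × 0.01959 = 2.398 eV.
λ = hc/ΔE = 1240 / 2.398 = 517 nm.

517 nm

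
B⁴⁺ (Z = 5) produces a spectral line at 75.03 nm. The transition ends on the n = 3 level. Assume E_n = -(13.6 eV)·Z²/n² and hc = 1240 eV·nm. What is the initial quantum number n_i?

n_i = 4

The photon energy is ΔE = hc/λ = 1240 / 75.03 = 16.53 eV.
With Z = 5, ΔE = 340.0 × (1/n_f² − 1/n_i²), so 1/n_f² − 1/n_i² = 0.04861.
With n_f = 3: 1/n_i² = 1/9 − 0.04861 = 0.06250, so n_i ≈ 4.00.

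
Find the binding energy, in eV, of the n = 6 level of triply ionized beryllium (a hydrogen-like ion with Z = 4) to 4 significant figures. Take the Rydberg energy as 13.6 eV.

6.044 eV

E_n = −13.6 Z²/n² = −217.6/n² eV for Z = 4.
E_6 = −217.6/36 = −6.044 eV, so ionization (to E = 0) requires 6.044 eV.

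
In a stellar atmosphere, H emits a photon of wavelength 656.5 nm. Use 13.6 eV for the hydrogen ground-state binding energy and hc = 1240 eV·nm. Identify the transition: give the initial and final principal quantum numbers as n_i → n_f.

n_i = 3, n_f = 2

The photon energy is ΔE = hc/λ = 1240 / 656.5 = 1.889 eV.
With Z = 1, ΔE = 13.60 × (1/n_f² − 1/n_i²), so 1/n_f² − 1/n_i² = 0.1389.
Trying n_f = 2 gives 1/n_i² = 0.1111, i.e. n_i ≈ 3; this pair matches.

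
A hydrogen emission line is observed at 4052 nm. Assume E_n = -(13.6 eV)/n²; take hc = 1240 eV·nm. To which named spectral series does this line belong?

ΔE = 1240/4052 = 0.3060 eV.
This matches 13.6 × (1/4² − 1/5²), so n_f = 4: the Brackett series.

Brackett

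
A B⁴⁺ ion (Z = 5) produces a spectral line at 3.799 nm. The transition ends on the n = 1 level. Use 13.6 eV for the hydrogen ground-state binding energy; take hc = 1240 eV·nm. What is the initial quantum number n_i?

n_i = 5

The photon energy is ΔE = hc/λ = 1240 / 3.799 = 326.4 eV.
With Z = 5, ΔE = 340.0 × (1/n_f² − 1/n_i²), so 1/n_f² − 1/n_i² = 0.9600.
With n_f = 1: 1/n_i² = 1/1 − 0.9600 = 0.04000, so n_i ≈ 5.00.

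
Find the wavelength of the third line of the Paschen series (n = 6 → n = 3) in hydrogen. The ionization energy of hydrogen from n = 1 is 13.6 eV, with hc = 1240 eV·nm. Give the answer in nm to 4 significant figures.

The Paschen series terminates on n_f = 3; the third line has n_i = 3+3 = 6.
ΔE = 13.60 × (1/3² − 1/6²) = 1.133 eV.
λ = 1240 / 1.133 = 1094 nm.

1094 nm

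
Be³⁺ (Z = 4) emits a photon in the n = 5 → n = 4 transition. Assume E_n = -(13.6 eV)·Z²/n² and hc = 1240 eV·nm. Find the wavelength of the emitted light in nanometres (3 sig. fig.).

253 nm

For Z = 4 the level energies scale as Z², so the effective Rydberg energy is 13.6 × 16 = 217.6 eV.
ΔE = 217.6 × (1/4² − 1/5²) = 217.6 × 0.02250 = 4.896 eV.
λ = hc/ΔE = 1240 / 4.896 = 253 nm.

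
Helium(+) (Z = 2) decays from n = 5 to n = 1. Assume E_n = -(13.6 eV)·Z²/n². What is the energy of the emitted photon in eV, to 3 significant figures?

52.2 eV

The Bohr energies scale as Z², so for Z = 2: E_n = −54.40/n² eV.
E_5 = −54.40/25 = −2.176 eV and E_1 = −54.40/1 = −54.40 eV.
The photon energy is |E_5 − E_1| = 52.2 eV.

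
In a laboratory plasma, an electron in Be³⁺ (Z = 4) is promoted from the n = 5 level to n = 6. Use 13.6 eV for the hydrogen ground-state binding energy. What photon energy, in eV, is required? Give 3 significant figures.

2.66 eV

The Bohr energies scale as Z², so for Z = 4: E_n = −217.6/n² eV.
E_6 = −217.6/36 = −6.044 eV and E_5 = −217.6/25 = −8.704 eV.
The photon energy is |E_6 − E_5| = 2.66 eV.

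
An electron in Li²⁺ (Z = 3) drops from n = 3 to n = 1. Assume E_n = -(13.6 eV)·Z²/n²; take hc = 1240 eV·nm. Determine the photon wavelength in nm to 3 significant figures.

For Z = 3 the level energies scale as Z², so the effective Rydberg energy is 13.6 × 9 = 122.4 eV.
ΔE = 122.4 × (1/1² − 1/3²) = 122.4 × 0.8889 = 108.8 eV.
λ = hc/ΔE = 1240 / 108.8 = 11.4 nm.

11.4 nm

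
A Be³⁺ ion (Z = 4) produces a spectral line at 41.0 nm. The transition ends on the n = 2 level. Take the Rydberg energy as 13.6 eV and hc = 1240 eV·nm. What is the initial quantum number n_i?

The photon energy is ΔE = hc/λ = 1240 / 41.0 = 30.24 eV.
With Z = 4, ΔE = 217.6 × (1/n_f² − 1/n_i²), so 1/n_f² − 1/n_i² = 0.1390.
With n_f = 2: 1/n_i² = 1/4 − 0.1390 = 0.1110, so n_i ≈ 3.00.

n_i = 3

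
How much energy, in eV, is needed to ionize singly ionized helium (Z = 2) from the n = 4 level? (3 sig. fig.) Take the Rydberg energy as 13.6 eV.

E_n = −13.6 Z²/n² = −54.40/n² eV for Z = 2.
E_4 = −54.40/16 = −3.40 eV, so ionization (to E = 0) requires 3.40 eV.

3.40 eV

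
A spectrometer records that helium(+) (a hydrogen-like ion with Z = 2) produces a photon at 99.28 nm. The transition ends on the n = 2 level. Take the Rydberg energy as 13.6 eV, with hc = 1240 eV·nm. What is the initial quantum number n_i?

n_i = 7

The photon energy is ΔE = hc/λ = 1240 / 99.28 = 12.49 eV.
With Z = 2, ΔE = 54.40 × (1/n_f² − 1/n_i²), so 1/n_f² − 1/n_i² = 0.2296.
With n_f = 2: 1/n_i² = 1/4 − 0.2296 = 0.02041, so n_i ≈ 7.00.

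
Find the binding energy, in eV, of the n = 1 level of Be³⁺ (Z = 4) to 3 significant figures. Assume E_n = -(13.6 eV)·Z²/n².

E_n = −13.6 Z²/n² = −217.6/n² eV for Z = 4.
E_1 = −217.6/1 = −218 eV, so ionization (to E = 0) requires 218 eV.

218 eV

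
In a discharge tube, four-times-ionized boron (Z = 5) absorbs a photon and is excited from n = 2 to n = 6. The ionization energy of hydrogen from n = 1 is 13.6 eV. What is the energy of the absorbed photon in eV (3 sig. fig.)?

75.6 eV

The Bohr energies scale as Z², so for Z = 5: E_n = −340.0/n² eV.
E_6 = −340.0/36 = −9.444 eV and E_2 = −340.0/4 = −85.00 eV.
The photon energy is |E_6 − E_2| = 75.6 eV.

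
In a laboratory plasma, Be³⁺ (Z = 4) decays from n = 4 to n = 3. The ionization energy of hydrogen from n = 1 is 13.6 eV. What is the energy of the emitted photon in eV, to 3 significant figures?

10.6 eV

The Bohr energies scale as Z², so for Z = 4: E_n = −217.6/n² eV.
E_4 = −217.6/16 = −13.60 eV and E_3 = −217.6/9 = −24.18 eV.
The photon energy is |E_4 − E_3| = 10.6 eV.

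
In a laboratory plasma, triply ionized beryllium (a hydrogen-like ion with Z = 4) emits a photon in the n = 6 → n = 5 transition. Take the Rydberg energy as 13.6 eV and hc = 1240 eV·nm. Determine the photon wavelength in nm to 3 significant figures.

For Z = 4 the level energies scale as Z², so the effective Rydberg energy is 13.6 × 16 = 217.6 eV.
ΔE = 217.6 × (1/5² − 1/6²) = 217.6 × 0.01222 = 2.660 eV.
λ = hc/ΔE = 1240 / 2.660 = 466 nm.

466 nm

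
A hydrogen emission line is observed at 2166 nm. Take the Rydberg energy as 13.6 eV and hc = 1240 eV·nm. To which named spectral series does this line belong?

Brackett

ΔE = 1240/2166 = 0.5725 eV.
This matches 13.6 × (1/4² − 1/7²), so n_f = 4: the Brackett series.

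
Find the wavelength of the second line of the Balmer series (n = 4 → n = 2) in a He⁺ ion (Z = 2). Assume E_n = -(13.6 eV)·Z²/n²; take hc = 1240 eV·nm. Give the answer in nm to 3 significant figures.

The Balmer series terminates on n_f = 2; the second line has n_i = 2+2 = 4.
ΔE = 54.40 × (1/2² − 1/4²) = 10.20 eV.
λ = 1240 / 10.20 = 122 nm.

122 nm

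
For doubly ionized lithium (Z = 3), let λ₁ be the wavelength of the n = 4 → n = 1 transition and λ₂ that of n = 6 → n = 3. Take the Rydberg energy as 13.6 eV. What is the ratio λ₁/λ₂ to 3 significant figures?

λ ∝ 1/ΔE ∝ 1/(1/n_f² − 1/n_i²), and the Z² and hc factors cancel in the ratio.
λ₁/λ₂ = (1/3² − 1/6²)/(1/1² − 1/4²) = 0.08333/0.9375 = 0.0889.

0.0889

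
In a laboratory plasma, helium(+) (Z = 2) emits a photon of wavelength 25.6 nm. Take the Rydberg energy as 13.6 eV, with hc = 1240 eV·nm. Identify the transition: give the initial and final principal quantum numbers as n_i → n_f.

The photon energy is ΔE = hc/λ = 1240 / 25.6 = 48.44 eV.
With Z = 2, ΔE = 54.40 × (1/n_f² − 1/n_i²), so 1/n_f² − 1/n_i² = 0.8904.
Trying n_f = 1 gives 1/n_i² = 0.1096, i.e. n_i ≈ 3; this pair matches.

n_i = 3, n_f = 1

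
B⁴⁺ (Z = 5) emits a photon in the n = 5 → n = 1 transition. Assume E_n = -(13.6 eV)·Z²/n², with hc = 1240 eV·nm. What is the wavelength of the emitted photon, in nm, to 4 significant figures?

3.799 nm

For Z = 5 the level energies scale as Z², so the effective Rydberg energy is 13.6 × 25 = 340.0 eV.
ΔE = 340.0 × (1/1² − 1/5²) = 340.0 × 0.9600 = 326.4 eV.
λ = hc/ΔE = 1240 / 326.4 = 3.799 nm.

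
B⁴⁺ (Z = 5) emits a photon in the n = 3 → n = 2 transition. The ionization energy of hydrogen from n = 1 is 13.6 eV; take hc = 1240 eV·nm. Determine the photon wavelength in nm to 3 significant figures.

For Z = 5 the level energies scale as Z², so the effective Rydberg energy is 13.6 × 25 = 340.0 eV.
ΔE = 340.0 × (1/2² − 1/3²) = 340.0 × 0.1389 = 47.22 eV.
λ = hc/ΔE = 1240 / 47.22 = 26.3 nm.

26.3 nm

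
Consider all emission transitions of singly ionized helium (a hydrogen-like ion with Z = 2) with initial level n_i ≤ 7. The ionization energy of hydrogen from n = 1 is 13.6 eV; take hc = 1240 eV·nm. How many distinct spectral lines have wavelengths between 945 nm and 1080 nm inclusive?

1

Enumerate all n_i → n_f pairs with 1 ≤ n_f < n_i ≤ 7 and compute λ = 1240 / [13.6·4·(1/n_f² − 1/n_i²)].
Lines falling in [945, 1080] nm: 5→4 (1013 nm).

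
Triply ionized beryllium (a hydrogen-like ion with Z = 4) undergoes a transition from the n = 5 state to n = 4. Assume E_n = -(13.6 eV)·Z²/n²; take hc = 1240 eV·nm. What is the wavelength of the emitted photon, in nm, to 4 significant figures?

For Z = 4 the level energies scale as Z², so the effective Rydberg energy is 13.6 × 16 = 217.6 eV.
ΔE = 217.6 × (1/4² − 1/5²) = 217.6 × 0.02250 = 4.896 eV.
λ = hc/ΔE = 1240 / 4.896 = 253.3 nm.

253.3 nm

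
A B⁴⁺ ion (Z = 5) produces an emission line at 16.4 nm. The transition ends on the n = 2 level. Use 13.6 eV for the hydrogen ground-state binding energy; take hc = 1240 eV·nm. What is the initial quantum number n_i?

The photon energy is ΔE = hc/λ = 1240 / 16.4 = 75.61 eV.
With Z = 5, ΔE = 340.0 × (1/n_f² − 1/n_i²), so 1/n_f² − 1/n_i² = 0.2224.
With n_f = 2: 1/n_i² = 1/4 − 0.2224 = 0.02762, so n_i ≈ 6.02.

n_i = 6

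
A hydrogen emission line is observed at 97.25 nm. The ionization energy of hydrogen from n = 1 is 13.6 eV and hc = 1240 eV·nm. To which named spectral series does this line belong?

ΔE = 1240/97.25 = 12.75 eV.
This matches 13.6 × (1/1² − 1/4²), so n_f = 1: the Lyman series.

Lyman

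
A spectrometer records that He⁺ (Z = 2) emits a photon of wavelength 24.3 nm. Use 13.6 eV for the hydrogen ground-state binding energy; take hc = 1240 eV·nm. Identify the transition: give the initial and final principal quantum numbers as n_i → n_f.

n_i = 4, n_f = 1

The photon energy is ΔE = hc/λ = 1240 / 24.3 = 51.03 eV.
With Z = 2, ΔE = 54.40 × (1/n_f² − 1/n_i²), so 1/n_f² − 1/n_i² = 0.9380.
Trying n_f = 1 gives 1/n_i² = 0.06197, i.e. n_i ≈ 4; this pair matches.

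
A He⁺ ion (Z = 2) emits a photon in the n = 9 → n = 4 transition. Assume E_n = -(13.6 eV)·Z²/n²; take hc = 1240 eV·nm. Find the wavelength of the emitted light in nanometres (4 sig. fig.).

454.5 nm

For Z = 2 the level energies scale as Z², so the effective Rydberg energy is 13.6 × 4 = 54.40 eV.
ΔE = 54.40 × (1/4² − 1/9²) = 54.40 × 0.05015 = 2.728 eV.
λ = hc/ΔE = 1240 / 2.728 = 454.5 nm.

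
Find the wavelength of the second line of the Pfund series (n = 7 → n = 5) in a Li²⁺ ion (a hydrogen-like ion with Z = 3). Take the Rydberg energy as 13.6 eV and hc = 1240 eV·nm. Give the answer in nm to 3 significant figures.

517 nm

The Pfund series terminates on n_f = 5; the second line has n_i = 5+2 = 7.
ΔE = 122.4 × (1/5² − 1/7²) = 2.398 eV.
λ = 1240 / 2.398 = 517 nm.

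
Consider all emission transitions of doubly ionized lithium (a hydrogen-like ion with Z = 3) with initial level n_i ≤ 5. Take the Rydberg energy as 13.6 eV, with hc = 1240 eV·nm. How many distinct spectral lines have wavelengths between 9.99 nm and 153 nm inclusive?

8

Enumerate all n_i → n_f pairs with 1 ≤ n_f < n_i ≤ 5 and compute λ = 1240 / [13.6·9·(1/n_f² − 1/n_i²)].
Lines falling in [9.99, 153] nm: 5→1 (10.55 nm), 4→1 (10.81 nm), 3→1 (11.40 nm), 2→1 (13.51 nm), 5→2 (48.24 nm), 4→2 (54.03 nm), 3→2 (72.94 nm), 5→3 (142.5 nm).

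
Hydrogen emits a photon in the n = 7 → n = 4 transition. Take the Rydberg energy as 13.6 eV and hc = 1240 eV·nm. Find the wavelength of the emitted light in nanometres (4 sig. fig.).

2166 nm

ΔE = 13.60 × (1/4² − 1/7²) = 13.60 × 0.04209 = 0.5724 eV.
λ = hc/ΔE = 1240 / 0.5724 = 2166 nm.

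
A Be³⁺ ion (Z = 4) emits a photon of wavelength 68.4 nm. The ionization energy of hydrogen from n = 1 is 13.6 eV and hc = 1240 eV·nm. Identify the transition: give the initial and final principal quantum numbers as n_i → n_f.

The photon energy is ΔE = hc/λ = 1240 / 68.4 = 18.13 eV.
With Z = 4, ΔE = 217.6 × (1/n_f² − 1/n_i²), so 1/n_f² − 1/n_i² = 0.08331.
Trying n_f = 3 gives 1/n_i² = 0.02780, i.e. n_i ≈ 6; this pair matches.

n_i = 6, n_f = 3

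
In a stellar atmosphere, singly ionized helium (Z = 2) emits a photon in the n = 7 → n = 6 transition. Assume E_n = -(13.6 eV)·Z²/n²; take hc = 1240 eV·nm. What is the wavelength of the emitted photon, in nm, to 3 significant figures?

For Z = 2 the level energies scale as Z², so the effective Rydberg energy is 13.6 × 4 = 54.40 eV.
ΔE = 54.40 × (1/6² − 1/7²) = 54.40 × 0.007370 = 0.4009 eV.
λ = hc/ΔE = 1240 / 0.4009 = 3090 nm.

3090 nm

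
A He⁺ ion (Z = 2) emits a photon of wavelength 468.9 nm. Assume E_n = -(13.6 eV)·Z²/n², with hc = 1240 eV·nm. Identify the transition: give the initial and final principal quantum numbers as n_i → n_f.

n_i = 4, n_f = 3

The photon energy is ΔE = hc/λ = 1240 / 468.9 = 2.644 eV.
With Z = 2, ΔE = 54.40 × (1/n_f² − 1/n_i²), so 1/n_f² − 1/n_i² = 0.04861.
Trying n_f = 3 gives 1/n_i² = 0.06250, i.e. n_i ≈ 4; this pair matches.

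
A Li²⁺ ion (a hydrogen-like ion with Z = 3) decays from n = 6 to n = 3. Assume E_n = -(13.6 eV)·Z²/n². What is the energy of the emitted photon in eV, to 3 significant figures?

The Bohr energies scale as Z², so for Z = 3: E_n = −122.4/n² eV.
E_6 = −122.4/36 = −3.400 eV and E_3 = −122.4/9 = −13.60 eV.
The photon energy is |E_6 − E_3| = 10.2 eV.

10.2 eV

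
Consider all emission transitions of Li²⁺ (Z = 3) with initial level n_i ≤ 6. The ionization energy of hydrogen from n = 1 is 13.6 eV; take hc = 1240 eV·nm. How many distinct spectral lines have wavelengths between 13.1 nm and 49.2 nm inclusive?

Enumerate all n_i → n_f pairs with 1 ≤ n_f < n_i ≤ 6 and compute λ = 1240 / [13.6·9·(1/n_f² − 1/n_i²)].
Lines falling in [13.1, 49.2] nm: 2→1 (13.51 nm), 6→2 (45.59 nm), 5→2 (48.24 nm).

3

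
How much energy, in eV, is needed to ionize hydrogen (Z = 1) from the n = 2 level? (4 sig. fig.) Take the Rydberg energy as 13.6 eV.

E_2 = −13.60/4 = −3.400 eV, so ionization (to E = 0) requires 3.400 eV.

3.400 eV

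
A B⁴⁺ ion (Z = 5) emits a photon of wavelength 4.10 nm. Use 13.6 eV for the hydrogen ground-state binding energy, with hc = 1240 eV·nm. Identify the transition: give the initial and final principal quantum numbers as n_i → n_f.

n_i = 3, n_f = 1

The photon energy is ΔE = hc/λ = 1240 / 4.10 = 302.4 eV.
With Z = 5, ΔE = 340.0 × (1/n_f² − 1/n_i²), so 1/n_f² − 1/n_i² = 0.8895.
Trying n_f = 1 gives 1/n_i² = 0.1105, i.e. n_i ≈ 3; this pair matches.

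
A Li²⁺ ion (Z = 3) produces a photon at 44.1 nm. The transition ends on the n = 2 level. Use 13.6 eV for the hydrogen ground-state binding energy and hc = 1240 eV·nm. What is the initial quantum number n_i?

The photon energy is ΔE = hc/λ = 1240 / 44.1 = 28.12 eV.
With Z = 3, ΔE = 122.4 × (1/n_f² − 1/n_i²), so 1/n_f² − 1/n_i² = 0.2297.
With n_f = 2: 1/n_i² = 1/4 − 0.2297 = 0.02028, so n_i ≈ 7.02.

n_i = 7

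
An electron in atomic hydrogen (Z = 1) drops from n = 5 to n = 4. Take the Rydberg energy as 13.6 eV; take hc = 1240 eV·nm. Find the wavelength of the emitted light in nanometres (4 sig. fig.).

ΔE = 13.60 × (1/4² − 1/5²) = 13.60 × 0.02250 = 0.3060 eV.
λ = hc/ΔE = 1240 / 0.3060 = 4052 nm.

4052 nm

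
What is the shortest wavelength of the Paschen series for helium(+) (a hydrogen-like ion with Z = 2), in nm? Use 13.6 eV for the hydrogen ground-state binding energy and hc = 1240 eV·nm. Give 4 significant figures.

205.1 nm

The Paschen series has lower level n_f = 3; the series limit corresponds to n_i → ∞.
ΔE_max = 13.6 × 4 / 3² = 6.044 eV.
λ_min = 1240 / 6.044 = 205.1 nm.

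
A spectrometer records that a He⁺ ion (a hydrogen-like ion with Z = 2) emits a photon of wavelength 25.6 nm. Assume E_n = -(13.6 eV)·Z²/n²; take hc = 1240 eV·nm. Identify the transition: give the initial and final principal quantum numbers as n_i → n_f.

The photon energy is ΔE = hc/λ = 1240 / 25.6 = 48.44 eV.
With Z = 2, ΔE = 54.40 × (1/n_f² − 1/n_i²), so 1/n_f² − 1/n_i² = 0.8904.
Trying n_f = 1 gives 1/n_i² = 0.1096, i.e. n_i ≈ 3; this pair matches.

n_i = 3, n_f = 1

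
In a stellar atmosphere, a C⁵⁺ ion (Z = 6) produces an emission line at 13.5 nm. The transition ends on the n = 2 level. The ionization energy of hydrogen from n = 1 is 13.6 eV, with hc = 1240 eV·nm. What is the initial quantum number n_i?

The photon energy is ΔE = hc/λ = 1240 / 13.5 = 91.85 eV.
With Z = 6, ΔE = 489.6 × (1/n_f² − 1/n_i²), so 1/n_f² − 1/n_i² = 0.1876.
With n_f = 2: 1/n_i² = 1/4 − 0.1876 = 0.06239, so n_i ≈ 4.00.

n_i = 4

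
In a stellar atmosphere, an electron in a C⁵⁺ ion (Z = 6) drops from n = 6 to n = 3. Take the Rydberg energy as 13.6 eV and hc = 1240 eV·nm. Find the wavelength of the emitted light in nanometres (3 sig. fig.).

For Z = 6 the level energies scale as Z², so the effective Rydberg energy is 13.6 × 36 = 489.6 eV.
ΔE = 489.6 × (1/3² − 1/6²) = 489.6 × 0.08333 = 40.80 eV.
λ = hc/ΔE = 1240 / 40.80 = 30.4 nm.

30.4 nm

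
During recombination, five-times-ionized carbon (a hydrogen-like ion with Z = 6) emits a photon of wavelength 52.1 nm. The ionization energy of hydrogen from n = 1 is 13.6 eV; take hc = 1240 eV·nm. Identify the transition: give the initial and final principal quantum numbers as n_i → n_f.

The photon energy is ΔE = hc/λ = 1240 / 52.1 = 23.80 eV.
With Z = 6, ΔE = 489.6 × (1/n_f² − 1/n_i²), so 1/n_f² − 1/n_i² = 0.04861.
Trying n_f = 3 gives 1/n_i² = 0.06250, i.e. n_i ≈ 4; this pair matches.

n_i = 4, n_f = 3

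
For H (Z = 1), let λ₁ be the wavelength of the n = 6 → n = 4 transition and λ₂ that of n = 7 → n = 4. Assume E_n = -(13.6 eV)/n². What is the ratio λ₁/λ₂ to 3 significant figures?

1.21

λ ∝ 1/ΔE ∝ 1/(1/n_f² − 1/n_i²), and the Z² and hc factors cancel in the ratio.
λ₁/λ₂ = (1/4² − 1/7²)/(1/4² − 1/6²) = 0.04209/0.03472 = 1.21.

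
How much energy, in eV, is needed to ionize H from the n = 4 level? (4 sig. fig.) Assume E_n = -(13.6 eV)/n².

E_4 = −13.60/16 = −0.8500 eV, so ionization (to E = 0) requires 0.8500 eV.

0.8500 eV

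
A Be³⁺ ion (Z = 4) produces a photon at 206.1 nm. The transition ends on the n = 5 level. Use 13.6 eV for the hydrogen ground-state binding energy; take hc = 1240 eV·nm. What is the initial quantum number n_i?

The photon energy is ΔE = hc/λ = 1240 / 206.1 = 6.016 eV.
With Z = 4, ΔE = 217.6 × (1/n_f² − 1/n_i²), so 1/n_f² − 1/n_i² = 0.02765.
With n_f = 5: 1/n_i² = 1/25 − 0.02765 = 0.01235, so n_i ≈ 9.00.

n_i = 9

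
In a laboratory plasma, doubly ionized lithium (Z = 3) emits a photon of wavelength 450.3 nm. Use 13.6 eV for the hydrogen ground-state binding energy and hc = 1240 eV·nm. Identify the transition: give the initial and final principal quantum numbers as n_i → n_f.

The photon energy is ΔE = hc/λ = 1240 / 450.3 = 2.754 eV.
With Z = 3, ΔE = 122.4 × (1/n_f² − 1/n_i²), so 1/n_f² − 1/n_i² = 0.02250.
Trying n_f = 4 gives 1/n_i² = 0.04000, i.e. n_i ≈ 5; this pair matches.

n_i = 5, n_f = 4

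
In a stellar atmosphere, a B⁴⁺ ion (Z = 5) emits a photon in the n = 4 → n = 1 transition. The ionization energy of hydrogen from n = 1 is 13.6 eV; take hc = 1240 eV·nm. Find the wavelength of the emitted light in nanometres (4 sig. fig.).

For Z = 5 the level energies scale as Z², so the effective Rydberg energy is 13.6 × 25 = 340.0 eV.
ΔE = 340.0 × (1/1² − 1/4²) = 340.0 × 0.9375 = 318.8 eV.
λ = hc/ΔE = 1240 / 318.8 = 3.890 nm.

3.890 nm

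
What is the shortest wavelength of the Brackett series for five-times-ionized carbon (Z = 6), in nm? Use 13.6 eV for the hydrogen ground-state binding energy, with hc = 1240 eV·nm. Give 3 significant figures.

The Brackett series has lower level n_f = 4; the series limit corresponds to n_i → ∞.
ΔE_max = 13.6 × 36 / 4² = 30.60 eV.
λ_min = 1240 / 30.60 = 40.5 nm.

40.5 nm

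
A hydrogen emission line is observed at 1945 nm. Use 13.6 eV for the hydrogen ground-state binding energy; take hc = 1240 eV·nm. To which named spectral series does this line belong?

ΔE = 1240/1945 = 0.6375 eV.
This matches 13.6 × (1/4² − 1/8²), so n_f = 4: the Brackett series.

Brackett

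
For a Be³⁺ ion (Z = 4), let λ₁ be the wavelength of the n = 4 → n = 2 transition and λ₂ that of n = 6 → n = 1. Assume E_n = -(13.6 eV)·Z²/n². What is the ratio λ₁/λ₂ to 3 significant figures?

5.19

λ ∝ 1/ΔE ∝ 1/(1/n_f² − 1/n_i²), and the Z² and hc factors cancel in the ratio.
λ₁/λ₂ = (1/1² − 1/6²)/(1/2² − 1/4²) = 0.9722/0.1875 = 5.19.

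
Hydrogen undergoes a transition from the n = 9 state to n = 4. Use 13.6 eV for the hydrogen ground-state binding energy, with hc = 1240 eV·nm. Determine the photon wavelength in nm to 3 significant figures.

1820 nm

ΔE = 13.60 × (1/4² − 1/9²) = 13.60 × 0.05015 = 0.6821 eV.
λ = hc/ΔE = 1240 / 0.6821 = 1820 nm.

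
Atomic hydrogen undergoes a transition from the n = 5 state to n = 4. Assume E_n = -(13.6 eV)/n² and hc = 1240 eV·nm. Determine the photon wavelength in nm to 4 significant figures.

ΔE = 13.60 × (1/4² − 1/5²) = 13.60 × 0.02250 = 0.3060 eV.
λ = hc/ΔE = 1240 / 0.3060 = 4052 nm.
This line belongs to the Brackett series.

4052 nm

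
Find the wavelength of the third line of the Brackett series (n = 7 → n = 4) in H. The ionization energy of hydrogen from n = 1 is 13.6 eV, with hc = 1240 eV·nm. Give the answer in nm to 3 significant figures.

The Brackett series terminates on n_f = 4; the third line has n_i = 4+3 = 7.
ΔE = 13.60 × (1/4² − 1/7²) = 0.5724 eV.
λ = 1240 / 0.5724 = 2170 nm.

2170 nm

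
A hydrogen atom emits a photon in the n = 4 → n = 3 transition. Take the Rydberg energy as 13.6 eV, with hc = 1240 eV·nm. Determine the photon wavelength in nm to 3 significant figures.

ΔE = 13.60 × (1/3² − 1/4²) = 13.60 × 0.04861 = 0.6611 eV.
λ = hc/ΔE = 1240 / 0.6611 = 1880 nm.
This line belongs to the Paschen series.

1880 nm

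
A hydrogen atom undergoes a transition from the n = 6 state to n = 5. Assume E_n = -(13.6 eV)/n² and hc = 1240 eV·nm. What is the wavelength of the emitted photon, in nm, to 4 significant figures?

ΔE = 13.60 × (1/5² − 1/6²) = 13.60 × 0.01222 = 0.1662 eV.
λ = hc/ΔE = 1240 / 0.1662 = 7460 nm.

7460 nm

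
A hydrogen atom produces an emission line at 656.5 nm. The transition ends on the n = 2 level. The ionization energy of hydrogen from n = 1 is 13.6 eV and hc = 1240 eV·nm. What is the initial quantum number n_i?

n_i = 3

The photon energy is ΔE = hc/λ = 1240 / 656.5 = 1.889 eV.
With Z = 1, ΔE = 13.60 × (1/n_f² − 1/n_i²), so 1/n_f² − 1/n_i² = 0.1389.
With n_f = 2: 1/n_i² = 1/4 − 0.1389 = 0.1111, so n_i ≈ 3.00.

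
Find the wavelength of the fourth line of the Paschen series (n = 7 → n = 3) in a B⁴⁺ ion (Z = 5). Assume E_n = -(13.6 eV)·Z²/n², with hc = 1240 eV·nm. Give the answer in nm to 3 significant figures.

40.2 nm

The Paschen series terminates on n_f = 3; the fourth line has n_i = 3+4 = 7.
ΔE = 340.0 × (1/3² − 1/7²) = 30.84 eV.
λ = 1240 / 30.84 = 40.2 nm.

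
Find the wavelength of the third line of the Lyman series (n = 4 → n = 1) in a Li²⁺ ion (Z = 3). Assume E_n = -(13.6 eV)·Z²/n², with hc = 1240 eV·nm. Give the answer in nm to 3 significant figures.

The Lyman series terminates on n_f = 1; the third line has n_i = 1+3 = 4.
ΔE = 122.4 × (1/1² − 1/4²) = 114.8 eV.
λ = 1240 / 114.8 = 10.8 nm.

10.8 nm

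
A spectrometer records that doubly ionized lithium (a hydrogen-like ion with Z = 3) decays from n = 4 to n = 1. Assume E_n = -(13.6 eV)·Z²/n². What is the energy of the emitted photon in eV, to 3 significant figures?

The Bohr energies scale as Z², so for Z = 3: E_n = −122.4/n² eV.
E_4 = −122.4/16 = −7.650 eV and E_1 = −122.4/1 = −122.4 eV.
The photon energy is |E_4 − E_1| = 115 eV.

115 eV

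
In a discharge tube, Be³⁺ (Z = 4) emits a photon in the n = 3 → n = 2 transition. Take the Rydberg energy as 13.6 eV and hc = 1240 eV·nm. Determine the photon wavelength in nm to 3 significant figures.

For Z = 4 the level energies scale as Z², so the effective Rydberg energy is 13.6 × 16 = 217.6 eV.
ΔE = 217.6 × (1/2² − 1/3²) = 217.6 × 0.1389 = 30.22 eV.
λ = hc/ΔE = 1240 / 30.22 = 41.0 nm.

41.0 nm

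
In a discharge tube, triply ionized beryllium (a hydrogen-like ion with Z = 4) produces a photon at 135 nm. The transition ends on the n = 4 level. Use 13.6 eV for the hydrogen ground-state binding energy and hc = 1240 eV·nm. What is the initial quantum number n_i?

The photon energy is ΔE = hc/λ = 1240 / 135 = 9.185 eV.
With Z = 4, ΔE = 217.6 × (1/n_f² − 1/n_i²), so 1/n_f² − 1/n_i² = 0.04221.
With n_f = 4: 1/n_i² = 1/16 − 0.04221 = 0.02029, so n_i ≈ 7.02.

n_i = 7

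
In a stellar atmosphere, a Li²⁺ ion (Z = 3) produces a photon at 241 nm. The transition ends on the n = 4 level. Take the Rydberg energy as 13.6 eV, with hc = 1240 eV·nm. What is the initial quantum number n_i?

The photon energy is ΔE = hc/λ = 1240 / 241 = 5.145 eV.
With Z = 3, ΔE = 122.4 × (1/n_f² − 1/n_i²), so 1/n_f² − 1/n_i² = 0.04204.
With n_f = 4: 1/n_i² = 1/16 − 0.04204 = 0.02046, so n_i ≈ 6.99.

n_i = 7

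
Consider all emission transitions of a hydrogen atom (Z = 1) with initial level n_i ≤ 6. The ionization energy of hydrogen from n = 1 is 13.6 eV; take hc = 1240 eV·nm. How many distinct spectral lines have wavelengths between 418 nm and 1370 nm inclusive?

5

Enumerate all n_i → n_f pairs with 1 ≤ n_f < n_i ≤ 6 and compute λ = 1240 / [13.6·1·(1/n_f² − 1/n_i²)].
Lines falling in [418, 1370] nm: 5→2 (434.2 nm), 4→2 (486.3 nm), 3→2 (656.5 nm), 6→3 (1094 nm), 5→3 (1282 nm).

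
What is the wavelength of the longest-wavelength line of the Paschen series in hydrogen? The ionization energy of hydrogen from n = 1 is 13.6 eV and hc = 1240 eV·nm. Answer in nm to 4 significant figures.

The Paschen series terminates on n_f = 3; the first line has n_i = 3+1 = 4.
ΔE = 13.60 × (1/3² − 1/4²) = 0.6611 eV.
λ = 1240 / 0.6611 = 1876 nm.

1876 nm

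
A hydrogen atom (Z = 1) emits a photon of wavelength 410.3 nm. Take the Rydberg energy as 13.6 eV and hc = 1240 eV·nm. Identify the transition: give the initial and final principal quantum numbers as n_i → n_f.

n_i = 6, n_f = 2

The photon energy is ΔE = hc/λ = 1240 / 410.3 = 3.022 eV.
With Z = 1, ΔE = 13.60 × (1/n_f² − 1/n_i²), so 1/n_f² − 1/n_i² = 0.2222.
Trying n_f = 2 gives 1/n_i² = 0.02778, i.e. n_i ≈ 6; this pair matches.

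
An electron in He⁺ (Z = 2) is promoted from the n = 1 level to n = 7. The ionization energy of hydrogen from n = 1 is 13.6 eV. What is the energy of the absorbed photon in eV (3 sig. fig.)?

The Bohr energies scale as Z², so for Z = 2: E_n = −54.40/n² eV.
E_7 = −54.40/49 = −1.110 eV and E_1 = −54.40/1 = −54.40 eV.
The photon energy is |E_7 − E_1| = 53.3 eV.

53.3 eV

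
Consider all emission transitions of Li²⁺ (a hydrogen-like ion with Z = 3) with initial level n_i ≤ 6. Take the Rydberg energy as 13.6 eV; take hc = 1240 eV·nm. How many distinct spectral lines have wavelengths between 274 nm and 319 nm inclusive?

Enumerate all n_i → n_f pairs with 1 ≤ n_f < n_i ≤ 6 and compute λ = 1240 / [13.6·9·(1/n_f² − 1/n_i²)].
Lines falling in [274, 319] nm: 6→4 (291.8 nm).

1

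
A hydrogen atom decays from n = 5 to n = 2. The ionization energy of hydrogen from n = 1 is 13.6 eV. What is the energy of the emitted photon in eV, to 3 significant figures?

E_5 = −13.60/25 = −0.5440 eV and E_2 = −13.60/4 = −3.400 eV.
The photon energy is |E_5 − E_2| = 2.86 eV.

2.86 eV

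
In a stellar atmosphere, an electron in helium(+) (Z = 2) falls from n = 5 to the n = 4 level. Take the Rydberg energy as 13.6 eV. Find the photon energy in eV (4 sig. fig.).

The Bohr energies scale as Z², so for Z = 2: E_n = −54.40/n² eV.
E_5 = −54.40/25 = −2.176 eV and E_4 = −54.40/16 = −3.400 eV.
The photon energy is |E_5 − E_4| = 1.224 eV.

1.224 eV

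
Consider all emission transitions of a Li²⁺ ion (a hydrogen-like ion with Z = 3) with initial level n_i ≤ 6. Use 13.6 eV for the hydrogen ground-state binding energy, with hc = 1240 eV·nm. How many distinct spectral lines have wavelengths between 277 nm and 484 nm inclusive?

Enumerate all n_i → n_f pairs with 1 ≤ n_f < n_i ≤ 6 and compute λ = 1240 / [13.6·9·(1/n_f² − 1/n_i²)].
Lines falling in [277, 484] nm: 6→4 (291.8 nm), 5→4 (450.3 nm).

2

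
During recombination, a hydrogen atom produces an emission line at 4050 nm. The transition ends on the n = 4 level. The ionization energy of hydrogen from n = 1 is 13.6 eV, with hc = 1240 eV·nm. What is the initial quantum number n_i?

The photon energy is ΔE = hc/λ = 1240 / 4050 = 0.3062 eV.
With Z = 1, ΔE = 13.60 × (1/n_f² − 1/n_i²), so 1/n_f² − 1/n_i² = 0.02251.
With n_f = 4: 1/n_i² = 1/16 − 0.02251 = 0.03999, so n_i ≈ 5.00.

n_i = 5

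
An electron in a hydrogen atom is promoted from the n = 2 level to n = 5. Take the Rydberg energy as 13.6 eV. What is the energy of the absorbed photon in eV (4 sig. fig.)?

E_5 = −13.60/25 = −0.5440 eV and E_2 = −13.60/4 = −3.400 eV.
The photon energy is |E_5 − E_2| = 2.856 eV.

2.856 eV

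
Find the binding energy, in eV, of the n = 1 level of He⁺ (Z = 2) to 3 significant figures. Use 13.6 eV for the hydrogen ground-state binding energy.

54.4 eV

E_n = −13.6 Z²/n² = −54.40/n² eV for Z = 2.
E_1 = −54.40/1 = −54.4 eV, so ionization (to E = 0) requires 54.4 eV.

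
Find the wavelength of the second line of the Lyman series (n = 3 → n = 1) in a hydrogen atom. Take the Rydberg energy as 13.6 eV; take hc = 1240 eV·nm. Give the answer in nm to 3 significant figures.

103 nm

The Lyman series terminates on n_f = 1; the second line has n_i = 1+2 = 3.
ΔE = 13.60 × (1/1² − 1/3²) = 12.09 eV.
λ = 1240 / 12.09 = 103 nm.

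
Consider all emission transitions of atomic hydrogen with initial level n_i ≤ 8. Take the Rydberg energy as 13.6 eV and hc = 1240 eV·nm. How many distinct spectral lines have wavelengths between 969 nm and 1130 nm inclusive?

2

Enumerate all n_i → n_f pairs with 1 ≤ n_f < n_i ≤ 8 and compute λ = 1240 / [13.6·1·(1/n_f² − 1/n_i²)].
Lines falling in [969, 1130] nm: 7→3 (1005 nm), 6→3 (1094 nm).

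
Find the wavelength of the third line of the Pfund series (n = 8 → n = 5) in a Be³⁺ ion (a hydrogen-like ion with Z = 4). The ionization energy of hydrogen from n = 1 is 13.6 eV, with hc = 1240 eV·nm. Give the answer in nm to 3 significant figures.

234 nm

The Pfund series terminates on n_f = 5; the third line has n_i = 5+3 = 8.
ΔE = 217.6 × (1/5² − 1/8²) = 5.304 eV.
λ = 1240 / 5.304 = 234 nm.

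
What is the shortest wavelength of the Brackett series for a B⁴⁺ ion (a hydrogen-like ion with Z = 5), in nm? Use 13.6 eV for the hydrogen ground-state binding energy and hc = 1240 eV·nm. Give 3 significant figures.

The Brackett series has lower level n_f = 4; the series limit corresponds to n_i → ∞.
ΔE_max = 13.6 × 25 / 4² = 21.25 eV.
λ_min = 1240 / 21.25 = 58.4 nm.

58.4 nm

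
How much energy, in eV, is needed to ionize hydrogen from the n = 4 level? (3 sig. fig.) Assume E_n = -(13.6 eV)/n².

E_4 = −13.60/16 = −0.850 eV, so ionization (to E = 0) requires 0.850 eV.

0.850 eV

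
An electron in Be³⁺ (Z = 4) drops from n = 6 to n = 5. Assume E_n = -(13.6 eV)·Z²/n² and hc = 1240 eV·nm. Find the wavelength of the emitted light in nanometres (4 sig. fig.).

For Z = 4 the level energies scale as Z², so the effective Rydberg energy is 13.6 × 16 = 217.6 eV.
ΔE = 217.6 × (1/5² − 1/6²) = 217.6 × 0.01222 = 2.660 eV.
λ = hc/ΔE = 1240 / 2.660 = 466.2 nm.

466.2 nm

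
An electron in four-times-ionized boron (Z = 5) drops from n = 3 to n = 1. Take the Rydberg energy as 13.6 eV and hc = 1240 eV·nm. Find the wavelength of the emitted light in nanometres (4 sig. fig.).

4.103 nm

For Z = 5 the level energies scale as Z², so the effective Rydberg energy is 13.6 × 25 = 340.0 eV.
ΔE = 340.0 × (1/1² − 1/3²) = 340.0 × 0.8889 = 302.2 eV.
λ = hc/ΔE = 1240 / 302.2 = 4.103 nm.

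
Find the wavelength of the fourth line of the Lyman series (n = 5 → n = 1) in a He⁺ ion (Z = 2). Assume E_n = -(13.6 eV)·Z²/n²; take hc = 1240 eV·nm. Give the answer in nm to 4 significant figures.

The Lyman series terminates on n_f = 1; the fourth line has n_i = 1+4 = 5.
ΔE = 54.40 × (1/1² − 1/5²) = 52.22 eV.
λ = 1240 / 52.22 = 23.74 nm.

23.74 nm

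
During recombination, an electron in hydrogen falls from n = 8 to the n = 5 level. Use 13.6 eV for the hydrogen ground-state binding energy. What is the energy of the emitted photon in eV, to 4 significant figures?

0.3315 eV

E_8 = −13.60/64 = −0.2125 eV and E_5 = −13.60/25 = −0.5440 eV.
The photon energy is |E_8 − E_5| = 0.3315 eV.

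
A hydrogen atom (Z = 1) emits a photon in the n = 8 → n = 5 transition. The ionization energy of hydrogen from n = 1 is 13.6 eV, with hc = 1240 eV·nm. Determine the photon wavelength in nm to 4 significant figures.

3741 nm

ΔE = 13.60 × (1/5² − 1/8²) = 13.60 × 0.02438 = 0.3315 eV.
λ = hc/ΔE = 1240 / 0.3315 = 3741 nm.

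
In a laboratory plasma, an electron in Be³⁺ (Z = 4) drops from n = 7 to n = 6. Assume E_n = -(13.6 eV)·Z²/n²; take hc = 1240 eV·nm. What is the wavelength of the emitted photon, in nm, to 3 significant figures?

773 nm

For Z = 4 the level energies scale as Z², so the effective Rydberg energy is 13.6 × 16 = 217.6 eV.
ΔE = 217.6 × (1/6² − 1/7²) = 217.6 × 0.007370 = 1.604 eV.
λ = hc/ΔE = 1240 / 1.604 = 773 nm.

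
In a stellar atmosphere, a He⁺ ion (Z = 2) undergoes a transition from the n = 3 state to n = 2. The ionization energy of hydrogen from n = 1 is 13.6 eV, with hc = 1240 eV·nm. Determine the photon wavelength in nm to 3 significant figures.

164 nm

For Z = 2 the level energies scale as Z², so the effective Rydberg energy is 13.6 × 4 = 54.40 eV.
ΔE = 54.40 × (1/2² − 1/3²) = 54.40 × 0.1389 = 7.556 eV.
λ = hc/ΔE = 1240 / 7.556 = 164 nm.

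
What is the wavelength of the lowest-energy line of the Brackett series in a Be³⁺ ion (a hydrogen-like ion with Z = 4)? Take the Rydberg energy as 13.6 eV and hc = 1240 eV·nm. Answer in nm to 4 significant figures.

253.3 nm

The Brackett series terminates on n_f = 4; the first line has n_i = 4+1 = 5.
ΔE = 217.6 × (1/4² − 1/5²) = 4.896 eV.
λ = 1240 / 4.896 = 253.3 nm.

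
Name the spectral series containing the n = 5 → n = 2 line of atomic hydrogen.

Balmer

The series is set by the lower level: n_f = 2 is the Balmer series.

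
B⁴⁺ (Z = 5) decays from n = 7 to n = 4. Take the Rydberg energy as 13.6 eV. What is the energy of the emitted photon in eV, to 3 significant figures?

The Bohr energies scale as Z², so for Z = 5: E_n = −340.0/n² eV.
E_7 = −340.0/49 = −6.939 eV and E_4 = −340.0/16 = −21.25 eV.
The photon energy is |E_7 − E_4| = 14.3 eV.

14.3 eV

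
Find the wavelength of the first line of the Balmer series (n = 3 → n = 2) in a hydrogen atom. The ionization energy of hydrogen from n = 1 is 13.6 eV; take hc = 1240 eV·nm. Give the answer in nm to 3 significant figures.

656 nm

The Balmer series terminates on n_f = 2; the first line has n_i = 2+1 = 3.
ΔE = 13.60 × (1/2² − 1/3²) = 1.889 eV.
λ = 1240 / 1.889 = 656 nm.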